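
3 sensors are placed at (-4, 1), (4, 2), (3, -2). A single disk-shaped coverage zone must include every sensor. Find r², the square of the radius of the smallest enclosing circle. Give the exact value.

32045/1922

Call the three points A, B, C in the order given.
Side lengths²: AB² = 65, AC² = 58, BC² = 17.
Since AB² = 65 < 58 + 17 = 75, the triangle is acute, so the smallest enclosing circle is the circumcircle.
Circumcentre = (5/62, 53/62), r² = 32045/1922.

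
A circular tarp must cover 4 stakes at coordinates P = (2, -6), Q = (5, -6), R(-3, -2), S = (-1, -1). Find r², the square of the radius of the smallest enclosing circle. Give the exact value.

20

By Welzl's lemma the MEC is supported by two points (diametrically opposite) or three points (on a circumcircle).
The farthest pair is Q–R with squared distance 80. The circle on this segment as diameter has centre (1, -4) and r² = 80/4 = 20.
Check P: distance² to centre = 5 ≤ 20, so it lies inside.
All remaining points lie in this disk, and no smaller disk contains both endpoints, so this is the minimum enclosing circle.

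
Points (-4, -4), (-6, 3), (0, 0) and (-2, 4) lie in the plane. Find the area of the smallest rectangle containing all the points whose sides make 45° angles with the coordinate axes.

45

In coordinates u = x + y, v = x − y the rectangle is axis-aligned; the map (x,y)→(u,v) scales areas by 2.
u-values: -8, -3, 0, 2; range = 2 − (-8) = 10.
v-values: 0, -9, 0, -6; range = 0 − (-9) = 9.
Area = (10 × 9) / 2 = 45.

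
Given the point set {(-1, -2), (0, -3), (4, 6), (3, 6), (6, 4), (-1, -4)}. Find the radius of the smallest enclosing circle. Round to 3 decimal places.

5.590

The farthest pair is (4, 6)–(-1, -4) with squared distance 125. The circle on this segment as diameter has centre (1.5, 1) and r² = 125/4 = 31.25.
Check (-1, -2): distance² to centre = 15.25 ≤ 31.25, so it lies inside.
All remaining points lie in this disk, and no smaller disk contains both endpoints, so this is the minimum enclosing circle.
r = √(31.25) ≈ 5.590.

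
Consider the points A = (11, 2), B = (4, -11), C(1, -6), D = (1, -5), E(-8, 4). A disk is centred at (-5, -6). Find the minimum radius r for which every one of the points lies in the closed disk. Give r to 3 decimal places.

17.889

The required radius is the distance from (-5, -6) to the farthest point.
Squared distances: 320, 106, 36, 37, 109.
Maximum is 320, attained at A.
r = √320 ≈ 17.889.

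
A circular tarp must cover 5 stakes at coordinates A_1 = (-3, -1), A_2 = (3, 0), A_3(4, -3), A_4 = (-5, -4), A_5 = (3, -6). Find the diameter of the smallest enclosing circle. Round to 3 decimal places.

The minimum enclosing circle is determined by three boundary points: A_2, A_4, A_5.
Their circumcentre is (-0.5, -3) with r² = 21.25.
The farthest remaining point A_3 is at distance² 20.25 ≤ 21.25.
Diameter = 2r = 2√(21.25) ≈ 9.220.

9.220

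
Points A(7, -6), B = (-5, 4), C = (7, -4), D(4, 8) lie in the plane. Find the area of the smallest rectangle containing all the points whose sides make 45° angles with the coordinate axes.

143

In coordinates u = x + y, v = x − y the rectangle is axis-aligned; the map (x,y)→(u,v) scales areas by 2.
u-values: 1, -1, 3, 12; range = 12 − (-1) = 13.
v-values: 13, -9, 11, -4; range = 13 − (-9) = 22.
Area = (13 × 22) / 2 = 143.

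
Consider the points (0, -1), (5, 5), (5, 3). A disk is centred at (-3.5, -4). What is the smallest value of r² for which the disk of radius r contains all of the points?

The required radius is the distance from (-3.5, -4) to the farthest point.
Squared distances: 21.25, 153.25, 121.25.
Maximum is 153.25, attained at (5, 5).

153.25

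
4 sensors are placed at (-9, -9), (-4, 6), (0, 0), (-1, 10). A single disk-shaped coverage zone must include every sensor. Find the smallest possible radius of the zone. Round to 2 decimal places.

By Welzl's lemma the MEC is supported by two points (diametrically opposite) or three points (on a circumcircle).
The farthest pair is (-9, -9)–(-1, 10) with squared distance 425. The circle on this segment as diameter has centre (-5, 0.5) and r² = 425/4 = 106.25.
Check (-4, 6): distance² to centre = 31.25 ≤ 106.25, so it lies inside.
All remaining points lie in this disk, and no smaller disk contains both endpoints, so this is the minimum enclosing circle.
r = √(106.25) ≈ 10.31.

10.31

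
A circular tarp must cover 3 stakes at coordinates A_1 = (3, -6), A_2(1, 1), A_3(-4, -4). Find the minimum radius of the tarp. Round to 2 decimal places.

Side lengths²: A_1A_2² = 53, A_1A_3² = 53, A_2A_3² = 50.
Since A_1A_3² = 53 < 53 + 50 = 103, the triangle is acute, so the smallest enclosing circle is the circumcircle.
Circumcentre = (1/18, -55/18), r² = 2809/162.
r = √(2809/162) ≈ 4.16.

4.16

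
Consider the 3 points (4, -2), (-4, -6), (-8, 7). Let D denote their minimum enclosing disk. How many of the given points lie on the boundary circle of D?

3

Call the three points A, B, C in the order given.
Side lengths²: AB² = 80, AC² = 225, BC² = 185.
Since AC² = 225 < 185 + 80 = 265, the triangle is acute, so the smallest enclosing circle is the circumcircle.
Circumcentre = (-2.75, 1.5), r² = 57.8125.
The points at distance exactly r from the centre are (4, -2), (-4, -6), (-8, 7) — 3 points.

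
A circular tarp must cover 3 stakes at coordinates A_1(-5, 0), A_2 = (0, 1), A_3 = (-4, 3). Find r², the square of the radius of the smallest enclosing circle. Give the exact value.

Side lengths²: A_1A_2² = 26, A_1A_3² = 10, A_2A_3² = 20.
Since A_1A_2² = 26 < 20 + 10 = 30, the triangle is acute, so the smallest enclosing circle is the circumcircle.
Circumcentre = (-18/7, 6/7), r² = 325/49.

325/49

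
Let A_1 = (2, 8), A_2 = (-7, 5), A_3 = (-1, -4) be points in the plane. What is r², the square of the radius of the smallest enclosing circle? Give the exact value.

9945/242

Side lengths²: A_1A_2² = 90, A_1A_3² = 153, A_2A_3² = 117.
Since A_1A_3² = 153 < 117 + 90 = 207, the triangle is acute, so the smallest enclosing circle is the circumcircle.
Circumcentre = (-25/22, 53/22), r² = 9945/242.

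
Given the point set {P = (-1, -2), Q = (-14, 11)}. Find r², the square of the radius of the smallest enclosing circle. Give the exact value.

The smallest circle enclosing two points has them as diameter endpoints.
Centre = midpoint = (-7.5, 4.5); r² = |PQ|²/4 = 338/4 = 84.5.

84.5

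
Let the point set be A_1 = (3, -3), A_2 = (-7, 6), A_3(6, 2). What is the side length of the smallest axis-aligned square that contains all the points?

The bounding box has width 13 and height 9.
An axis-aligned square enclosing the set must have side ≥ max(width, height).
So the minimum side is max(13, 9) = 13.

13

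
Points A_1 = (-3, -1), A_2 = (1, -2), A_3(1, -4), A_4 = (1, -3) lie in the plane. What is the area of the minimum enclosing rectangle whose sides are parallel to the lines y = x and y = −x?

10.5

In coordinates u = x + y, v = x − y the rectangle is axis-aligned; the map (x,y)→(u,v) scales areas by 2.
u-values: -4, -1, -3, -2; range = -1 − (-4) = 3.
v-values: -2, 3, 5, 4; range = 5 − (-2) = 7.
Area = (3 × 7) / 2 = 10.5.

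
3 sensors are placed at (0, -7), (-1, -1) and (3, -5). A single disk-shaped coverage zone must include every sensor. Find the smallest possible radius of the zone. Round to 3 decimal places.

Call the three points A, B, C in the order given.
Side lengths²: AB² = 37, AC² = 13, BC² = 32.
Since AB² = 37 < 32 + 13 = 45, the triangle is acute, so the smallest enclosing circle is the circumcircle.
Circumcentre = (0.1, -3.9), r² = 9.62.
r = √(9.62) ≈ 3.102.

3.102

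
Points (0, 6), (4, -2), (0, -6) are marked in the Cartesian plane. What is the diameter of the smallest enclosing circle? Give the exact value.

Call the three points A, B, C in the order given.
Side lengths²: AB² = 80, AC² = 144, BC² = 32.
Since AC² = 144 ≥ 80 + 32 = 112, the angle opposite AC is not acute, so the smallest enclosing circle has AC as diameter.
Centre = midpoint of AC = (0, 0), r² = 144/4 = 36.
Diameter = 2r = 2√36 = 12.

12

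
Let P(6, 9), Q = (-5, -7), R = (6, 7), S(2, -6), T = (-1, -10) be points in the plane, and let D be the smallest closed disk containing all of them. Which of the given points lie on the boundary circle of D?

The farthest pair is P–T with squared distance 410. The circle on this segment as diameter has centre (2.5, -0.5) and r² = 410/4 = 102.5.
Check Q: distance² to centre = 98.5 ≤ 102.5, so it lies inside.
All remaining points lie in this disk, and no smaller disk contains both endpoints, so this is the minimum enclosing circle.
The points at distance exactly r from the centre are P, T — 2 points.

P, T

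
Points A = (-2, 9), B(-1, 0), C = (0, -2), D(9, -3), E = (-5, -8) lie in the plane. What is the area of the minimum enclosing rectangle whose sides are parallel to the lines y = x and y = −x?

230

In coordinates u = x + y, v = x − y the rectangle is axis-aligned; the map (x,y)→(u,v) scales areas by 2.
u-values: 7, -1, -2, 6, -13; range = 7 − (-13) = 20.
v-values: -11, -1, 2, 12, 3; range = 12 − (-11) = 23.
Area = (20 × 23) / 2 = 230.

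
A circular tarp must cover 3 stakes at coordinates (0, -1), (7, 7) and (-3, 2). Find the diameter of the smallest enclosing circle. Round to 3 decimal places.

Call the three points A, B, C in the order given.
Side lengths²: AB² = 113, AC² = 18, BC² = 125.
Since BC² = 125 < 113 + 18 = 131, the triangle is acute, so the smallest enclosing circle is the circumcircle.
Circumcentre = (13/6, 25/6), r² = 565/18.
Diameter = 2r = 2√(565/18) ≈ 11.205.

11.205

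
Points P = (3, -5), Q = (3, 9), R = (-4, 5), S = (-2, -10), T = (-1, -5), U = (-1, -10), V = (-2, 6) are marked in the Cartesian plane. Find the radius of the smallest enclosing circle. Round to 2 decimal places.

A smallest enclosing disk is always determined by at most three of the input points on its boundary.
The farthest pair is Q–S with squared distance 386. The circle on this segment as diameter has centre (0.5, -0.5) and r² = 386/4 = 96.5.
Check P: distance² to centre = 26.5 ≤ 96.5, so it lies inside.
All remaining points lie in this disk, and no smaller disk contains both endpoints, so this is the minimum enclosing circle.
r = √(96.5) ≈ 9.82.

9.82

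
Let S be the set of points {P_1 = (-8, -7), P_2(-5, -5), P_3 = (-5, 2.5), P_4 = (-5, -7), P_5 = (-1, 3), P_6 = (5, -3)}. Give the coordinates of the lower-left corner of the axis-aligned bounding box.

(-8, -7)

x-range [-8, 5], y-range [-7, 3].
The lower-left corner is (-8, -7).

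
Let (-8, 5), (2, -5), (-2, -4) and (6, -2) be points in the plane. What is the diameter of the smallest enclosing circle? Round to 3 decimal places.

15.652

The minimum enclosing circle of a finite set is fixed by two of the points (as a diameter) or three (as a circumcircle).
The farthest pair is (-8, 5)–(6, -2) with squared distance 245. The circle on this segment as diameter has centre (-1, 1.5) and r² = 245/4 = 61.25.
Check (2, -5): distance² to centre = 51.25 ≤ 61.25, so it lies inside.
All remaining points lie in this disk, and no smaller disk contains both endpoints, so this is the minimum enclosing circle.
Diameter = 2r = 2√(61.25) ≈ 15.652.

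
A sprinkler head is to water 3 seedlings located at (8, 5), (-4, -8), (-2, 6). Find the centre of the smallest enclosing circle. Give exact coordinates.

(2, -1.5)

Call the three points A, B, C in the order given.
Side lengths²: AB² = 313, AC² = 101, BC² = 200.
Since AB² = 313 ≥ 200 + 101 = 301, the angle opposite AB is not acute, so the smallest enclosing circle has AB as diameter.
Centre = midpoint of AB = (2, -1.5), r² = 313/4 = 78.25.
Centre = (2, -1.5).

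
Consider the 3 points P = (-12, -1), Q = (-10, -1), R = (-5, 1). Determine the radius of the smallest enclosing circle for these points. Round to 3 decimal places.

3.640

Side lengths²: PQ² = 4, PR² = 53, QR² = 29.
Since PR² = 53 ≥ 29 + 4 = 33, the angle opposite PR is not acute, so the smallest enclosing circle has PR as diameter.
Centre = midpoint of PR = (-8.5, 0), r² = 53/4 = 13.25.
r = √(13.25) ≈ 3.640.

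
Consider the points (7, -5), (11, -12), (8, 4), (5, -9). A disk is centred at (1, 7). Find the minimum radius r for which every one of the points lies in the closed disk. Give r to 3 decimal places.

21.471

The required radius is the distance from (1, 7) to the farthest point.
Squared distances: 180, 461, 58, 272.
Maximum is 461, attained at (11, -12).
r = √461 ≈ 21.471.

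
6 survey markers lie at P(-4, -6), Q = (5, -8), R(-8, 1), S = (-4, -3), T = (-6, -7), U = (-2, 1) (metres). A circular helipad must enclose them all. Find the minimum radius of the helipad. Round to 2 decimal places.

By Welzl's lemma the MEC is supported by two points (diametrically opposite) or three points (on a circumcircle).
The farthest pair is Q–R with squared distance 250. The circle on this segment as diameter has centre (-1.5, -3.5) and r² = 250/4 = 62.5.
Check P: distance² to centre = 12.5 ≤ 62.5, so it lies inside.
All remaining points lie in this disk, and no smaller disk contains both endpoints, so this is the minimum enclosing circle.
r = √(62.5) ≈ 7.91.

7.91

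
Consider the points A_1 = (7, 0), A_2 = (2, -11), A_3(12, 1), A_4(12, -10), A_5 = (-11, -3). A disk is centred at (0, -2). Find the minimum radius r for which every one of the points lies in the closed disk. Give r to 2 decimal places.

14.42

The required radius is the distance from (0, -2) to the farthest point.
Squared distances: 53, 85, 153, 208, 122.
Maximum is 208, attained at A_4.
r = √208 ≈ 14.42.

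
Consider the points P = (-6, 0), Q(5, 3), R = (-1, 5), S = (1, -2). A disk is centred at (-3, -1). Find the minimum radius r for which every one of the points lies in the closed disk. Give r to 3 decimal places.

8.944

The required radius is the distance from (-3, -1) to the farthest point.
Squared distances: 10, 80, 40, 17.
Maximum is 80, attained at Q.
r = √80 ≈ 8.944.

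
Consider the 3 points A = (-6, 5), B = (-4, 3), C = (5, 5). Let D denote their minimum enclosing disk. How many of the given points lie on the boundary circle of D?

Side lengths²: AB² = 8, AC² = 121, BC² = 85.
Since AC² = 121 ≥ 85 + 8 = 93, the angle opposite AC is not acute, so the smallest enclosing circle has AC as diameter.
Centre = midpoint of AC = (-0.5, 5), r² = 121/4 = 30.25.
The points at distance exactly r from the centre are A, C — 2 points.

2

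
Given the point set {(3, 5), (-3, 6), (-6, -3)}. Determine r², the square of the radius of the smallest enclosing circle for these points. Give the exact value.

Call the three points A, B, C in the order given.
Side lengths²: AB² = 37, AC² = 145, BC² = 90.
Since AC² = 145 ≥ 90 + 37 = 127, the angle opposite AC is not acute, so the smallest enclosing circle has AC as diameter.
Centre = midpoint of AC = (-1.5, 1), r² = 145/4 = 36.25.

36.25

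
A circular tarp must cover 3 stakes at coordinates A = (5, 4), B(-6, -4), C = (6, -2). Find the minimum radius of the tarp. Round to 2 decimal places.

6.80

Side lengths²: AB² = 185, AC² = 37, BC² = 148.
Since AB² = 185 ≥ 148 + 37 = 185, the angle opposite AB is not acute, so the smallest enclosing circle has AB as diameter.
Centre = midpoint of AB = (-0.5, 0), r² = 185/4 = 46.25.
r = √(46.25) ≈ 6.80.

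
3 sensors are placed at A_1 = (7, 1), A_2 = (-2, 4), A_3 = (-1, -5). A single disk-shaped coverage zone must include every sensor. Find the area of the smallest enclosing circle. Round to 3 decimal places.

95.270

Side lengths²: A_1A_2² = 90, A_1A_3² = 100, A_2A_3² = 82.
Since A_1A_3² = 100 < 90 + 82 = 172, the triangle is acute, so the smallest enclosing circle is the circumcircle.
Circumcentre = (21/13, -2/13), r² = 5125/169.
Area = π·r² = π·5125/169 ≈ 95.270.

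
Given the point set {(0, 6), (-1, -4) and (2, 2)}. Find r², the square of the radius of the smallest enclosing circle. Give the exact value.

Call the three points A, B, C in the order given.
Side lengths²: AB² = 101, AC² = 20, BC² = 45.
Since AB² = 101 ≥ 45 + 20 = 65, the angle opposite AB is not acute, so the smallest enclosing circle has AB as diameter.
Centre = midpoint of AB = (-0.5, 1), r² = 101/4 = 25.25.

25.25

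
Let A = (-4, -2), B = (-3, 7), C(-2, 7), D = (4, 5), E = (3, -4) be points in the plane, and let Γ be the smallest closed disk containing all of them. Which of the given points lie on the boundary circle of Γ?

The farthest pair is B–E with squared distance 157. The circle on this segment as diameter has centre (0, 1.5) and r² = 157/4 = 39.25.
Check A: distance² to centre = 28.25 ≤ 39.25, so it lies inside.
All remaining points lie in this disk, and no smaller disk contains both endpoints, so this is the minimum enclosing circle.
The points at distance exactly r from the centre are B, E — 2 points.

B, E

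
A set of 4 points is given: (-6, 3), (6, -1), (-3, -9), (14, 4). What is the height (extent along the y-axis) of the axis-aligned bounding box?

13

max y = 4, min y = -9, so height = 13.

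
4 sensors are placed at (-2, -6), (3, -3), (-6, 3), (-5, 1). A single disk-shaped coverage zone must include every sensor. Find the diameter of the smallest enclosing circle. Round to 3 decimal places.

10.898

By Welzl's lemma the MEC is supported by two points (diametrically opposite) or three points (on a circumcircle).
The minimum enclosing circle is determined by three boundary points: (-2, -6), (3, -3), (-6, 3).
Their circumcentre is (-71/38, -21/38) with r² = 21437/722.
The farthest remaining point (-5, 1) is at distance² 8821/722 ≤ 21437/722.
Diameter = 2r = 2√(21437/722) ≈ 10.898.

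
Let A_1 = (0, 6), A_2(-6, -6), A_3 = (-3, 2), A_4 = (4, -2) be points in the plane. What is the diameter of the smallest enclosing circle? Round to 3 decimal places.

13.463

By Welzl's lemma the MEC is supported by two points (diametrically opposite) or three points (on a circumcircle).
The minimum enclosing circle is determined by three boundary points: A_1, A_2, A_4.
Their circumcentre is (-2.5, -0.25) with r² = 45.3125.
The farthest remaining point A_3 is at distance² 5.3125 ≤ 45.3125.
Diameter = 2r = 2√(45.3125) ≈ 13.463.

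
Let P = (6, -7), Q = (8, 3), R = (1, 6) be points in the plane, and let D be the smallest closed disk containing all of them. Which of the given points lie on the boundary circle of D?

P, R

Side lengths²: PQ² = 104, PR² = 194, QR² = 58.
Since PR² = 194 ≥ 104 + 58 = 162, the angle opposite PR is not acute, so the smallest enclosing circle has PR as diameter.
Centre = midpoint of PR = (3.5, -0.5), r² = 194/4 = 48.5.
The points at distance exactly r from the centre are P, R — 2 points.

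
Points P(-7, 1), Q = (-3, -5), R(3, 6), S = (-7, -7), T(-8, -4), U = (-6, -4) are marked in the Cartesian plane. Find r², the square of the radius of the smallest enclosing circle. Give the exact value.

A smallest enclosing disk is always determined by at most three of the input points on its boundary.
The farthest pair is R–S with squared distance 269. The circle on this segment as diameter has centre (-2, -0.5) and r² = 269/4 = 67.25.
Check P: distance² to centre = 27.25 ≤ 67.25, so it lies inside.
All remaining points lie in this disk, and no smaller disk contains both endpoints, so this is the minimum enclosing circle.

67.25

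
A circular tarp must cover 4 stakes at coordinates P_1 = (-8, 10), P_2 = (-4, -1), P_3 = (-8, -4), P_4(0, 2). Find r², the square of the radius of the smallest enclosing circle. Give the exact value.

By Welzl's lemma the MEC is supported by two points (diametrically opposite) or three points (on a circumcircle).
The minimum enclosing circle is determined by three boundary points: P_1, P_3, P_4.
Their circumcentre is (-7, 3) with r² = 50.
The farthest remaining point P_2 is at distance² 25 ≤ 50.

50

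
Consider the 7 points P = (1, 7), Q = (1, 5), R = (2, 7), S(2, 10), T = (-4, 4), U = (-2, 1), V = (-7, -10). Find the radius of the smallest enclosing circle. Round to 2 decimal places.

10.97

By Welzl's lemma the MEC is supported by two points (diametrically opposite) or three points (on a circumcircle).
The farthest pair is S–V with squared distance 481. The circle on this segment as diameter has centre (-2.5, 0) and r² = 481/4 = 120.25.
Check P: distance² to centre = 61.25 ≤ 120.25, so it lies inside.
All remaining points lie in this disk, and no smaller disk contains both endpoints, so this is the minimum enclosing circle.
r = √(120.25) ≈ 10.97.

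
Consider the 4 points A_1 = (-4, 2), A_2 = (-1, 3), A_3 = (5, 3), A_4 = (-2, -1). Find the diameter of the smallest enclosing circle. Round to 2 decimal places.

9.06

A smallest enclosing disk is always determined by at most three of the input points on its boundary.
The farthest pair is A_1–A_3 with squared distance 82. The circle on this segment as diameter has centre (0.5, 2.5) and r² = 82/4 = 20.5.
Check A_2: distance² to centre = 2.5 ≤ 20.5, so it lies inside.
All remaining points lie in this disk, and no smaller disk contains both endpoints, so this is the minimum enclosing circle.
Diameter = 2r = 2√(20.5) ≈ 9.06.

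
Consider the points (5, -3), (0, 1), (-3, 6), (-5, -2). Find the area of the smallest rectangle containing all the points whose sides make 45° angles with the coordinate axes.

85

In coordinates u = x + y, v = x − y the rectangle is axis-aligned; the map (x,y)→(u,v) scales areas by 2.
u-values: 2, 1, 3, -7; range = 3 − (-7) = 10.
v-values: 8, -1, -9, -3; range = 8 − (-9) = 17.
Area = (10 × 17) / 2 = 85.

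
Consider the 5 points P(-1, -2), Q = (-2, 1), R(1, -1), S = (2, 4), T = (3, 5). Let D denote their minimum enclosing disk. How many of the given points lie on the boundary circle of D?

A smallest enclosing disk is always determined by at most three of the input points on its boundary.
The farthest pair is P–T with squared distance 65. The circle on this segment as diameter has centre (1, 1.5) and r² = 65/4 = 16.25.
Check Q: distance² to centre = 9.25 ≤ 16.25, so it lies inside.
All remaining points lie in this disk, and no smaller disk contains both endpoints, so this is the minimum enclosing circle.
The points at distance exactly r from the centre are P, T — 2 points.

2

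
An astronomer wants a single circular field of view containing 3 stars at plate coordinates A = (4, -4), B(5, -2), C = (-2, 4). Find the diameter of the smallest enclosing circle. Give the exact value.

10

Side lengths²: AB² = 5, AC² = 100, BC² = 85.
Since AC² = 100 ≥ 85 + 5 = 90, the angle opposite AC is not acute, so the smallest enclosing circle has AC as diameter.
Centre = midpoint of AC = (1, 0), r² = 100/4 = 25.
Diameter = 2r = 2√25 = 10.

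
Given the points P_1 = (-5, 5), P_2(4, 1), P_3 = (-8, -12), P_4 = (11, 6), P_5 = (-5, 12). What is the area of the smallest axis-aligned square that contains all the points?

576

The bounding box has width 19 and height 24.
An axis-aligned square enclosing the set must have side ≥ max(width, height).
So the minimum side is max(19, 24) = 24.
Area = 24² = 576.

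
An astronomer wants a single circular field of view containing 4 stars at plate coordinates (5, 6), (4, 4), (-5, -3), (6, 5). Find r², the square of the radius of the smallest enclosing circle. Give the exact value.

The minimum enclosing circle of a finite set is fixed by two of the points (as a diameter) or three (as a circumcircle).
The farthest pair is (-5, -3)–(6, 5) with squared distance 185. The circle on this segment as diameter has centre (0.5, 1) and r² = 185/4 = 46.25.
Check (5, 6): distance² to centre = 45.25 ≤ 46.25, so it lies inside.
All remaining points lie in this disk, and no smaller disk contains both endpoints, so this is the minimum enclosing circle.

46.25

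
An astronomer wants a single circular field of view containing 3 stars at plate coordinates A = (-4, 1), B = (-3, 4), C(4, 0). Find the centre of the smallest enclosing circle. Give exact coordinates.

Side lengths²: AB² = 10, AC² = 65, BC² = 65.
Since BC² = 65 < 65 + 10 = 75, the triangle is acute, so the smallest enclosing circle is the circumcircle.
Circumcentre = (0.1, 1.3), r² = 16.9.
Centre = (0.1, 1.3).

(0.1, 1.3)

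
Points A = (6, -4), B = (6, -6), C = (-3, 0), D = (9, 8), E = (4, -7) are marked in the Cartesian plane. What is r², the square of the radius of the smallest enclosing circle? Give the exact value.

65

By Welzl's lemma the MEC is supported by two points (diametrically opposite) or three points (on a circumcircle).
The minimum enclosing circle is determined by three boundary points: C, D, E.
Their circumcentre is (5, 1) with r² = 65.
The farthest remaining point B is at distance² 50 ≤ 65.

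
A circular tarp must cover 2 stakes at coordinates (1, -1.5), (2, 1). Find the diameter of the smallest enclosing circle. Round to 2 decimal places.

2.69

The smallest circle enclosing two points has them as diameter endpoints.
Centre = midpoint = (1.5, -0.25); r² = |(1, -1.5)−(2, 1)|²/4 = 7.25/4 = 1.8125.
Diameter = 2r = 2√(1.8125) ≈ 2.69.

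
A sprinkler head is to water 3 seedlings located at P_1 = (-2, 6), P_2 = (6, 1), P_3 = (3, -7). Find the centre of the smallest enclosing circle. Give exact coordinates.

(0.5, -0.5)

Side lengths²: P_1P_2² = 89, P_1P_3² = 194, P_2P_3² = 73.
Since P_1P_3² = 194 ≥ 89 + 73 = 162, the angle opposite P_1P_3 is not acute, so the smallest enclosing circle has P_1P_3 as diameter.
Centre = midpoint of P_1P_3 = (0.5, -0.5), r² = 194/4 = 48.5.
Centre = (0.5, -0.5).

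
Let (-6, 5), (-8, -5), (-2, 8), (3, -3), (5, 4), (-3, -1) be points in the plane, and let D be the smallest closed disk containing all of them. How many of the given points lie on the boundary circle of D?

By Welzl's lemma the MEC is supported by two points (diametrically opposite) or three points (on a circumcircle).
The minimum enclosing circle is determined by three boundary points: (-8, -5), (-2, 8), (5, 4).
Their circumcentre is (-87/46, 3/46) with r² = 66625/1058.
The farthest remaining point (-6, 5) is at distance² 43625/1058 ≤ 66625/1058.
The points at distance exactly r from the centre are (-8, -5), (-2, 8), (5, 4) — 3 points.

3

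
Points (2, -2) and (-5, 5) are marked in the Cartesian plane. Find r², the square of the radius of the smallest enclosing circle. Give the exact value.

24.5

The smallest circle enclosing two points has them as diameter endpoints.
Centre = midpoint = (-1.5, 1.5); r² = |(2, -2)−(-5, 5)|²/4 = 98/4 = 24.5.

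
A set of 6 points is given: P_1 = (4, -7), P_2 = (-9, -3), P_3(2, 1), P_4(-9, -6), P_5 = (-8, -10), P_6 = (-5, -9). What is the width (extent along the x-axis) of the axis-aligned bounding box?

max x = 4, min x = -9, so width = 13.

13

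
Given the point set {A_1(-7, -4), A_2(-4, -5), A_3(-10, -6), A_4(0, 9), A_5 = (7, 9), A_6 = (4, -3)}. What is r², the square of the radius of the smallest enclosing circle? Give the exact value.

The minimum enclosing circle of a finite set is fixed by two of the points (as a diameter) or three (as a circumcircle).
The farthest pair is A_3–A_5 with squared distance 514. The circle on this segment as diameter has centre (-1.5, 1.5) and r² = 514/4 = 128.5.
Check A_1: distance² to centre = 60.5 ≤ 128.5, so it lies inside.
All remaining points lie in this disk, and no smaller disk contains both endpoints, so this is the minimum enclosing circle.

128.5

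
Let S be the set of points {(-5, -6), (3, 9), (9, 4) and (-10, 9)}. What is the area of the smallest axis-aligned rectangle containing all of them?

x ranges over [-10, 9], width 19.
y ranges over [-6, 9], height 15.
Area = 19 × 15 = 285.

285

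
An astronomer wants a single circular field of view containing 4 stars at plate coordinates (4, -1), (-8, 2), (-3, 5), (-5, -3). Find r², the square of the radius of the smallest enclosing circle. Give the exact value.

By Welzl's lemma the MEC is supported by two points (diametrically opposite) or three points (on a circumcircle).
The farthest pair is (4, -1)–(-8, 2) with squared distance 153. The circle on this segment as diameter has centre (-2, 0.5) and r² = 153/4 = 38.25.
Check (-3, 5): distance² to centre = 21.25 ≤ 38.25, so it lies inside.
All remaining points lie in this disk, and no smaller disk contains both endpoints, so this is the minimum enclosing circle.

38.25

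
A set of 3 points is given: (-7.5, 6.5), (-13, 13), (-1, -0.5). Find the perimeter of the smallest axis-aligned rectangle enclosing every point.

51

Width = max x − min x = -1 − (-13) = 12.
Height = max y − min y = 13 − (-0.5) = 13.5.
Perimeter = 2(12 + 13.5) = 51.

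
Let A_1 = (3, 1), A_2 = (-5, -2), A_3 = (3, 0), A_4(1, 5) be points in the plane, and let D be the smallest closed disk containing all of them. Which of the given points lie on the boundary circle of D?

A_2, A_3, A_4

By Welzl's lemma the MEC is supported by two points (diametrically opposite) or three points (on a circumcircle).
The minimum enclosing circle is determined by three boundary points: A_2, A_3, A_4.
Their circumcentre is (-67/44, 12/11) with r² = 41905/1936.
The farthest remaining point A_1 is at distance² 39617/1936 ≤ 41905/1936.
The points at distance exactly r from the centre are A_2, A_3, A_4 — 3 points.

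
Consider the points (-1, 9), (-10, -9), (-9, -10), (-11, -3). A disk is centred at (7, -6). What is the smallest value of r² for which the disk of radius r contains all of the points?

The required radius is the distance from (7, -6) to the farthest point.
Squared distances: 289, 298, 272, 333.
Maximum is 333, attained at (-11, -3).

333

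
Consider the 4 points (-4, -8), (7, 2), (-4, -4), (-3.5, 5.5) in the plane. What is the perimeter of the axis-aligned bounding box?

49

Width = max x − min x = 7 − (-4) = 11.
Height = max y − min y = 5.5 − (-8) = 13.5.
Perimeter = 2(11 + 13.5) = 49.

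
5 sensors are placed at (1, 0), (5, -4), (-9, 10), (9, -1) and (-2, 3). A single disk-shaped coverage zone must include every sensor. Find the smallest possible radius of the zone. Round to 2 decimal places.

10.55

By Welzl's lemma the MEC is supported by two points (diametrically opposite) or three points (on a circumcircle).
The farthest pair is (-9, 10)–(9, -1) with squared distance 445. The circle on this segment as diameter has centre (0, 4.5) and r² = 445/4 = 111.25.
Check (1, 0): distance² to centre = 21.25 ≤ 111.25, so it lies inside.
All remaining points lie in this disk, and no smaller disk contains both endpoints, so this is the minimum enclosing circle.
r = √(111.25) ≈ 10.55.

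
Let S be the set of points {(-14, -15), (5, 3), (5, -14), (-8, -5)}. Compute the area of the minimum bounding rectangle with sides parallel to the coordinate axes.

x ranges over [-14, 5], width 19.
y ranges over [-15, 3], height 18.
Area = 19 × 18 = 342.

342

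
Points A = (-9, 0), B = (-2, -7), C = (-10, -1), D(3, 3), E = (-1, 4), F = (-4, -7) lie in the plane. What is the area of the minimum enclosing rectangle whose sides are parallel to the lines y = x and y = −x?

119

In coordinates u = x + y, v = x − y the rectangle is axis-aligned; the map (x,y)→(u,v) scales areas by 2.
u-values: -9, -9, -11, 6, 3, -11; range = 6 − (-11) = 17.
v-values: -9, 5, -9, 0, -5, 3; range = 5 − (-9) = 14.
Area = (17 × 14) / 2 = 119.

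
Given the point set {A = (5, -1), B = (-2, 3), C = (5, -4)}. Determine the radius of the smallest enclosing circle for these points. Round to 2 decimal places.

Side lengths²: AB² = 65, AC² = 9, BC² = 98.
Since BC² = 98 ≥ 65 + 9 = 74, the angle opposite BC is not acute, so the smallest enclosing circle has BC as diameter.
Centre = midpoint of BC = (1.5, -0.5), r² = 98/4 = 24.5.
r = √(24.5) ≈ 4.95.

4.95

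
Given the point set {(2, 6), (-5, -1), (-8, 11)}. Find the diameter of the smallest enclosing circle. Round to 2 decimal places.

13.04

Call the three points A, B, C in the order given.
Side lengths²: AB² = 98, AC² = 125, BC² = 153.
Since BC² = 153 < 125 + 98 = 223, the triangle is acute, so the smallest enclosing circle is the circumcircle.
Circumcentre = (-4.5, 5.5), r² = 42.5.
Diameter = 2r = 2√(42.5) ≈ 13.04.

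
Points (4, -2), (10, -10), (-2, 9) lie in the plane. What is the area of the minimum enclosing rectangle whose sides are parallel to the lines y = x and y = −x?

In coordinates u = x + y, v = x − y the rectangle is axis-aligned; the map (x,y)→(u,v) scales areas by 2.
u-values: 2, 0, 7; range = 7 − 0 = 7.
v-values: 6, 20, -11; range = 20 − (-11) = 31.
Area = (7 × 31) / 2 = 108.5.

108.5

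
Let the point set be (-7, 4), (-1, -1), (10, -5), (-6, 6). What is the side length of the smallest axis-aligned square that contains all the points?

17

The bounding box has width 17 and height 11.
An axis-aligned square enclosing the set must have side ≥ max(width, height).
So the minimum side is max(17, 11) = 17.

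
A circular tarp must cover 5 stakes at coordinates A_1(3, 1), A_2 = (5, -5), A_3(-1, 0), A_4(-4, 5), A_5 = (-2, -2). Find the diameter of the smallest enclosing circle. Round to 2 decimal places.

The minimum enclosing circle of a finite set is fixed by two of the points (as a diameter) or three (as a circumcircle).
The farthest pair is A_2–A_4 with squared distance 181. The circle on this segment as diameter has centre (0.5, 0) and r² = 181/4 = 45.25.
Check A_1: distance² to centre = 7.25 ≤ 45.25, so it lies inside.
All remaining points lie in this disk, and no smaller disk contains both endpoints, so this is the minimum enclosing circle.
Diameter = 2r = 2√(45.25) ≈ 13.45.

13.45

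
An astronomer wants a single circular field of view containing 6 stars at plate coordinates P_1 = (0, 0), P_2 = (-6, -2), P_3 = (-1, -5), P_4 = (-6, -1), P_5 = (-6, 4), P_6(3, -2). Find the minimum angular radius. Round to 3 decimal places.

A smallest enclosing disk is always determined by at most three of the input points on its boundary.
The minimum enclosing circle is determined by three boundary points: P_3, P_5, P_6.
Their circumcentre is (-65/34, 13/34) with r² = 17225/578.
The farthest remaining point P_2 is at distance² 12941/578 ≤ 17225/578.
r = √(17225/578) ≈ 5.459.

5.459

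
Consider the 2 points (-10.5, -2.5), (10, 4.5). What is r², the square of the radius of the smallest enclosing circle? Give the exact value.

The smallest circle enclosing two points has them as diameter endpoints.
Centre = midpoint = (-0.25, 1); r² = |(-10.5, -2.5)−(10, 4.5)|²/4 = 469.25/4 = 117.3125.

117.3125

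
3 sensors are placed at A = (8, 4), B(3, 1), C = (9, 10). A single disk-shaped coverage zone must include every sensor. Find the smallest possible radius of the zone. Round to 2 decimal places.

5.41

Side lengths²: AB² = 34, AC² = 37, BC² = 117.
Since BC² = 117 ≥ 37 + 34 = 71, the angle opposite BC is not acute, so the smallest enclosing circle has BC as diameter.
Centre = midpoint of BC = (6, 5.5), r² = 117/4 = 29.25.
r = √(29.25) ≈ 5.41.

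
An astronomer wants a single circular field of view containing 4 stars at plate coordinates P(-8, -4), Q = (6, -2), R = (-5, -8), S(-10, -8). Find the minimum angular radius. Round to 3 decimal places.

8.544

A smallest enclosing disk is always determined by at most three of the input points on its boundary.
The farthest pair is Q–S with squared distance 292. The circle on this segment as diameter has centre (-2, -5) and r² = 292/4 = 73.
Check P: distance² to centre = 37 ≤ 73, so it lies inside.
All remaining points lie in this disk, and no smaller disk contains both endpoints, so this is the minimum enclosing circle.
r = √73 ≈ 8.544.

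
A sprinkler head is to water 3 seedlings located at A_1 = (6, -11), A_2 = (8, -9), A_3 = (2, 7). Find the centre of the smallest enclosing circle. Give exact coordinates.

(4, -2)

Side lengths²: A_1A_2² = 8, A_1A_3² = 340, A_2A_3² = 292.
Since A_1A_3² = 340 ≥ 292 + 8 = 300, the angle opposite A_1A_3 is not acute, so the smallest enclosing circle has A_1A_3 as diameter.
Centre = midpoint of A_1A_3 = (4, -2), r² = 340/4 = 85.
Centre = (4, -2).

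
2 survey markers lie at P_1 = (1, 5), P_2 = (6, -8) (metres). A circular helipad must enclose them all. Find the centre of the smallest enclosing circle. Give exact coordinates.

The smallest circle enclosing two points has them as diameter endpoints.
Centre = midpoint = (3.5, -1.5); r² = |P_1P_2|²/4 = 194/4 = 48.5.
Centre = (3.5, -1.5).

(3.5, -1.5)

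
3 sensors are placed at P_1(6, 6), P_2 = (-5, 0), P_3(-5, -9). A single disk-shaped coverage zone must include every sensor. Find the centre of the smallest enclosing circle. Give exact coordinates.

(0.5, -1.5)

Side lengths²: P_1P_2² = 157, P_1P_3² = 346, P_2P_3² = 81.
Since P_1P_3² = 346 ≥ 157 + 81 = 238, the angle opposite P_1P_3 is not acute, so the smallest enclosing circle has P_1P_3 as diameter.
Centre = midpoint of P_1P_3 = (0.5, -1.5), r² = 346/4 = 86.5.
Centre = (0.5, -1.5).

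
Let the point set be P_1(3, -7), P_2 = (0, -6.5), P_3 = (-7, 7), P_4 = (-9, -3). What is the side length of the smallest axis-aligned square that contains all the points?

The bounding box has width 12 and height 14.
An axis-aligned square enclosing the set must have side ≥ max(width, height).
So the minimum side is max(12, 14) = 14.

14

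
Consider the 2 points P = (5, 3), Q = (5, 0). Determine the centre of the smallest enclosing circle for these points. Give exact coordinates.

(5, 1.5)

The smallest circle enclosing two points has them as diameter endpoints.
Centre = midpoint = (5, 1.5); r² = |PQ|²/4 = 9/4 = 2.25.
Centre = (5, 1.5).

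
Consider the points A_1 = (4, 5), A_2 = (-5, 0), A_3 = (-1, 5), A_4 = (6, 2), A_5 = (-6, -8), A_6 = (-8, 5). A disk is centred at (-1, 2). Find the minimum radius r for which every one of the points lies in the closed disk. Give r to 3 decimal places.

11.180

The required radius is the distance from (-1, 2) to the farthest point.
Squared distances: 34, 20, 9, 49, 125, 58.
Maximum is 125, attained at A_5.
r = √125 ≈ 11.180.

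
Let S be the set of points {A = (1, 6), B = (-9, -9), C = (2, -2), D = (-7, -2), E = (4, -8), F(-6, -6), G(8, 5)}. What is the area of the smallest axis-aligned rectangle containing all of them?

x ranges over [-9, 8], width 17.
y ranges over [-9, 6], height 15.
Area = 17 × 15 = 255.

255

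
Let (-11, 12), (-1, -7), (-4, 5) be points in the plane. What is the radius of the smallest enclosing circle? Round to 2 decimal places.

Call the three points A, B, C in the order given.
Side lengths²: AB² = 461, AC² = 98, BC² = 153.
Since AB² = 461 ≥ 153 + 98 = 251, the angle opposite AB is not acute, so the smallest enclosing circle has AB as diameter.
Centre = midpoint of AB = (-6, 2.5), r² = 461/4 = 115.25.
r = √(115.25) ≈ 10.74.

10.74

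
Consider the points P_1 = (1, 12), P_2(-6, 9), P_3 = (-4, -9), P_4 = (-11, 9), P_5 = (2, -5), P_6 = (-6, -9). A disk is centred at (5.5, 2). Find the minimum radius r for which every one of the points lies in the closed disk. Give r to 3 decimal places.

17.923

The required radius is the distance from (5.5, 2) to the farthest point.
Squared distances: 120.25, 181.25, 211.25, 321.25, 61.25, 253.25.
Maximum is 321.25, attained at P_4.
r = √(321.25) ≈ 17.923.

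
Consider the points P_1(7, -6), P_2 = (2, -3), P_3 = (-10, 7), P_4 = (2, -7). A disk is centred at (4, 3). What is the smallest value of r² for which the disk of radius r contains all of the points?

212

The required radius is the distance from (4, 3) to the farthest point.
Squared distances: 90, 40, 212, 104.
Maximum is 212, attained at P_3.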